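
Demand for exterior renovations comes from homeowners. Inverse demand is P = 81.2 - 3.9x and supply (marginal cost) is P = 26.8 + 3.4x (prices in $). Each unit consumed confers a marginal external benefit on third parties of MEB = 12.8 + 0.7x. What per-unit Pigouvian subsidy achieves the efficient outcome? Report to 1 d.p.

Social marginal benefit = demand + MEB = 94.0 - 3.2x.
Set SMB = MC: 94.0 - 3.2x = 26.8 + 3.4x → x* = 10.1818.
The Pigouvian subsidy equals MEB at x*: 12.8 + 0.7×10.1818 = 19.9273.

subsidy = $19.9 per unit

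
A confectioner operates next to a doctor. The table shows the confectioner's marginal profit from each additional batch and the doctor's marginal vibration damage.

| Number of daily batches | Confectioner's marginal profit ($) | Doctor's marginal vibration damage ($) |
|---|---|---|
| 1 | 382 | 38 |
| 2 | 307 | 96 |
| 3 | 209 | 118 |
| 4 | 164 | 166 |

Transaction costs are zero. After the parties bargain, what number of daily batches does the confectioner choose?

Bargaining reaches the level where marginal profit last exceeds marginal vibration damage.
That holds through level 3 (209 ≥ 118) but not at 4 (164 < 166).

3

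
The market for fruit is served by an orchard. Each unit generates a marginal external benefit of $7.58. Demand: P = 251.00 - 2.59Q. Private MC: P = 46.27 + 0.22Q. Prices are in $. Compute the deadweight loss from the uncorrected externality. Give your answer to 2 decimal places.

DWL = $10.22

Market equilibrium (private): 46.27 + 0.22Q = 251.00 - 2.59Q → Q_m = 72.8577.
Social marginal cost = private MC − MEB = 38.69 + 0.22Q.
Set SMC = demand: 38.69 + 0.22Q = 251.00 - 2.59Q → Q* = 75.5552.
The loss is the area between SMC and demand from Q* to Q_m; with linear curves that's a triangle of height MEB(Q_m).
DWL = ½ × 2.6975 × 7.5800 = 10.2235.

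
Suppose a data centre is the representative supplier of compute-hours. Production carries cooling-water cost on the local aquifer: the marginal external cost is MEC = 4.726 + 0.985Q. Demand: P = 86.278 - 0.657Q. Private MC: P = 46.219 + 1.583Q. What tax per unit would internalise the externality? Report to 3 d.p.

tax = 15.518 per unit

Social marginal cost = private MC + MEC = 50.945 + 2.568Q.
Set SMC = demand: 50.945 + 2.568Q = 86.278 - 0.657Q → Q* = 10.9560.
The Pigouvian tax equals MEC at Q*: 4.726 + 0.985×10.9560 = 15.5177.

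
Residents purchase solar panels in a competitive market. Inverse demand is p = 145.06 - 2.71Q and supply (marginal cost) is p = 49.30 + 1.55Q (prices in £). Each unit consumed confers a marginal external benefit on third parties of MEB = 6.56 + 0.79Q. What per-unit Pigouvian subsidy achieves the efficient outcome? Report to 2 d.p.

Social marginal benefit = demand + MEB = 151.62 - 1.92Q.
Set SMB = MC: 151.62 - 1.92Q = 49.30 + 1.55Q → Q* = 29.4870.
The Pigouvian subsidy equals MEB at Q*: 6.56 + 0.79×29.4870 = 29.8547.

subsidy = £29.85 per unit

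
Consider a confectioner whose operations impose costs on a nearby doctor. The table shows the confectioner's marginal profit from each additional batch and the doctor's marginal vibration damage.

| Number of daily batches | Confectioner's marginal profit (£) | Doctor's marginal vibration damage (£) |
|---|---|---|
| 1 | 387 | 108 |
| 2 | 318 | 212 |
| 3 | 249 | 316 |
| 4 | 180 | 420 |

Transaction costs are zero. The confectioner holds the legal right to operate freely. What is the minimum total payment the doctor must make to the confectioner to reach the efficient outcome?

Left alone the confectioner would choose level 4 (marginal profit stays positive).
Efficient level: k* = 2 (marginal profit ≥ marginal vibration damage through 2).
The doctor must at least cover the confectioner's forgone profit from cutting 4→2: 249 + 180 = 429.

£429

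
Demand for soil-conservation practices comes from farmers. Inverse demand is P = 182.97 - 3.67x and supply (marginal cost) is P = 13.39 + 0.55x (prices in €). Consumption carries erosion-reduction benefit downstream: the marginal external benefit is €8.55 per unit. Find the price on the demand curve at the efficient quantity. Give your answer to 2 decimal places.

P = €28.06

Social marginal benefit = demand + MEB = 191.52 - 3.67x.
Set SMB = MC: 191.52 - 3.67x = 13.39 + 0.55x → x* = 42.2109.
Consumer price on the demand curve at x*: 182.97 − 3.67×42.2109 = 28.0560.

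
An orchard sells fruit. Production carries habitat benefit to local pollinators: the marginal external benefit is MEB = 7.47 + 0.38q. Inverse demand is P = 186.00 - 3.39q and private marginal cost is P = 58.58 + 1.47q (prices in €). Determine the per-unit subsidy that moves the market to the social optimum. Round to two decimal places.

Social marginal cost = private MC − MEB = 51.11 + 1.09q.
Set SMC = demand: 51.11 + 1.09q = 186.00 - 3.39q → q* = 30.1094.
The Pigouvian subsidy equals MEB at q*: 7.47 + 0.38×30.1094 = 18.9116.

subsidy = €18.91 per unit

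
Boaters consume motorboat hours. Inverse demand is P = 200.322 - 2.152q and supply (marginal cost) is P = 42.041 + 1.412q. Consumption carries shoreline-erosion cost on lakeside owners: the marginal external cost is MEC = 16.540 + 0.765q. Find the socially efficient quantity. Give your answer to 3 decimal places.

q* = 32.742

Social marginal benefit = demand − MEC = 183.782 - 2.917q.
Set SMB = MC: 183.782 - 2.917q = 42.041 + 1.412q → q* = 32.7422.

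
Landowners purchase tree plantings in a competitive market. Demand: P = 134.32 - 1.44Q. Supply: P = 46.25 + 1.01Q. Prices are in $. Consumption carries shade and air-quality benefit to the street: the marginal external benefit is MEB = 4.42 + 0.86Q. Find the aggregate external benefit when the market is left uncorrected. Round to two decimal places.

Market equilibrium (private): 46.25 + 1.01Q = 134.32 - 1.44Q → Q_m = 35.9469.
Total external benefit = ∫₀^{Q_m} (4.42 + 0.86Q) dQ = 4.42×35.9469 + ½×0.86×35.9469² = 714.5225.

$714.52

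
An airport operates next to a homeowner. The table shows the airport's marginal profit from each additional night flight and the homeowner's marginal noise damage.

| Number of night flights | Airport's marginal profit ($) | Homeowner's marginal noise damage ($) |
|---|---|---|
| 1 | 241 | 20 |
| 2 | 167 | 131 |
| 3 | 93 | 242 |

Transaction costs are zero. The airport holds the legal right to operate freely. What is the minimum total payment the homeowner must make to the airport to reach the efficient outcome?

Left alone the airport would choose level 3 (marginal profit stays positive).
Efficient level: k* = 2 (marginal profit ≥ marginal noise damage through 2).
The homeowner must at least cover the airport's forgone profit from cutting 3→2: 93 = 93.

$93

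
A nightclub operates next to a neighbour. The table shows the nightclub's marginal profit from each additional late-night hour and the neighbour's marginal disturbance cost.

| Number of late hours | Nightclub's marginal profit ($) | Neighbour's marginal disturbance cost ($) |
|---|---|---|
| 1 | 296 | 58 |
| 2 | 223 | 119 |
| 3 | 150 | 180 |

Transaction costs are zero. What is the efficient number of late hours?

2

Bargaining reaches the level where marginal profit last exceeds marginal disturbance cost.
That holds through level 2 (223 ≥ 119) but not at 3 (150 < 180).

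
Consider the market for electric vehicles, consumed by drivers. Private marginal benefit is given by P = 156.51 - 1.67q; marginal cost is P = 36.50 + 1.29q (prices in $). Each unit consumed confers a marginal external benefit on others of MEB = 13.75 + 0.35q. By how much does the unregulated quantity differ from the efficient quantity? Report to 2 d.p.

Market equilibrium (private): 36.50 + 1.29q = 156.51 - 1.67q → q_m = 40.5439.
Social marginal benefit = demand + MEB = 170.26 - 1.32q.
Set SMB = MC: 170.26 - 1.32q = 36.50 + 1.29q → q* = 51.2490.
Gap = |40.5439 − 51.2490| = 10.7051.

10.71 units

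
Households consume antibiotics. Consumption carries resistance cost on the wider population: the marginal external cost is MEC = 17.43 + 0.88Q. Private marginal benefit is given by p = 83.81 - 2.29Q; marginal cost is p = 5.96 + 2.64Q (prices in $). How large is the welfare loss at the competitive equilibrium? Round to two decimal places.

Market equilibrium (private): 5.96 + 2.64Q = 83.81 - 2.29Q → Q_m = 15.7911.
Social marginal benefit = demand − MEC = 66.38 - 3.17Q.
Set SMB = MC: 66.38 - 3.17Q = 5.96 + 2.64Q → Q* = 10.3993.
Between Q* and Q_m the wedge MC − SMB runs linearly from 0 to MEC(Q_m), so the loss is a triangle.
DWL = ½ × 5.3918 × 31.3261 = 84.4520.

DWL = $84.45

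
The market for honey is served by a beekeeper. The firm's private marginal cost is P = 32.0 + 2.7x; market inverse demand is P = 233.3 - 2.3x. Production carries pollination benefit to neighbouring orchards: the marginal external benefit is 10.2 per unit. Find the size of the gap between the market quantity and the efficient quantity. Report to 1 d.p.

Market equilibrium (private): 32.0 + 2.7x = 233.3 - 2.3x → x_m = 40.2600.
Social marginal cost = private MC − MEB = 21.8 + 2.7x.
Set SMC = demand: 21.8 + 2.7x = 233.3 - 2.3x → x* = 42.3000.
Gap = |40.2600 − 42.3000| = 2.0400.

2.0 units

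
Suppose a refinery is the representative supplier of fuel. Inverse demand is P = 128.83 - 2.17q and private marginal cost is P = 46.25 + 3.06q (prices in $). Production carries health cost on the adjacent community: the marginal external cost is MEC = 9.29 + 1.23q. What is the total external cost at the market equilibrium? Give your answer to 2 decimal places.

Market equilibrium (private): 46.25 + 3.06q = 128.83 - 2.17q → q_m = 15.7897.
Total external cost = ∫₀^{q_m} (9.29 + 1.23q) dq = 9.29×15.7897 + ½×1.23×15.7897² = 300.0148.

$300.01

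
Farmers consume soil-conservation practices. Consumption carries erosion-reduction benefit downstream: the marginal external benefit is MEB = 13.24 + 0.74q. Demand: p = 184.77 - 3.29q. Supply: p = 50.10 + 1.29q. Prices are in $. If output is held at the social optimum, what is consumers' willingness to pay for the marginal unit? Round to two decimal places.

P = $58.05

Social marginal benefit = demand + MEB = 198.01 - 2.55q.
Set SMB = MC: 198.01 - 2.55q = 50.10 + 1.29q → q* = 38.5182.
Consumer price on the demand curve at q*: 184.77 − 3.29×38.5182 = 58.0451.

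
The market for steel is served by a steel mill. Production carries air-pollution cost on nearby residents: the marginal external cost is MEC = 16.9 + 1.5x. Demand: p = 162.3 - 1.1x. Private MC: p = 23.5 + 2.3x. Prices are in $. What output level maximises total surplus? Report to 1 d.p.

Social marginal cost = private MC + MEC = 40.4 + 3.8x.
Set SMC = demand: 40.4 + 3.8x = 162.3 - 1.1x → x* = 24.8776.

x* = 24.9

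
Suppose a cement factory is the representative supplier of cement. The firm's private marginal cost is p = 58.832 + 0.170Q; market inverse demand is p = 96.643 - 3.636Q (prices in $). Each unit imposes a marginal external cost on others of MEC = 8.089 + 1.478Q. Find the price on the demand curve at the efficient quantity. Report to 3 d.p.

P = $76.191

Social marginal cost = private MC + MEC = 66.921 + 1.648Q.
Set SMC = demand: 66.921 + 1.648Q = 96.643 - 3.636Q → Q* = 5.6249.
Consumer price on the demand curve at Q*: 96.643 − 3.636×5.6249 = 76.1909.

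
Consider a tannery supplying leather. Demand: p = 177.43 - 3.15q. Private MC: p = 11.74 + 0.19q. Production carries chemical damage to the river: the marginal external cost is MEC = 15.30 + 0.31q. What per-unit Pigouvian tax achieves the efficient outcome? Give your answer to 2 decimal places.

Social marginal cost = private MC + MEC = 27.04 + 0.50q.
Set SMC = demand: 27.04 + 0.50q = 177.43 - 3.15q → q* = 41.2027.
The Pigouvian tax equals MEC at q*: 15.30 + 0.31×41.2027 = 28.0728.

tax = 28.07 per unit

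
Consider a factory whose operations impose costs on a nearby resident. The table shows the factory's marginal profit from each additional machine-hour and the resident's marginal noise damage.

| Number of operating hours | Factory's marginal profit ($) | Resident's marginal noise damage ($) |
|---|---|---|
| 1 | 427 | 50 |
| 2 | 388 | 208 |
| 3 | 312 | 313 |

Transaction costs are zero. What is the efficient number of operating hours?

2

Bargaining reaches the level where marginal profit last exceeds marginal noise damage.
That holds through level 2 (388 ≥ 208) but not at 3 (312 < 313).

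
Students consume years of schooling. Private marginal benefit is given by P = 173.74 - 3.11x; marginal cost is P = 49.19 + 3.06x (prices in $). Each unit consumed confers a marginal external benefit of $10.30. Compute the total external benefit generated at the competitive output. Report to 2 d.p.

$207.92

Market equilibrium (private): 49.19 + 3.06x = 173.74 - 3.11x → x_m = 20.1864.
Total external benefit = MEB × x_m = 10.30 × 20.1864 = 207.9199.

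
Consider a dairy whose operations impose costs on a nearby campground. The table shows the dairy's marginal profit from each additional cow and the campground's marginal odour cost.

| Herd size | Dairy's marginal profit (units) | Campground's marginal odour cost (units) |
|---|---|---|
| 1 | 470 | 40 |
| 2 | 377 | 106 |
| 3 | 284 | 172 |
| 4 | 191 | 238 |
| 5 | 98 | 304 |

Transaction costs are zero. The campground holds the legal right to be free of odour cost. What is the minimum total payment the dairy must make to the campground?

Efficient level: marginal profit ≥ marginal odour cost through level 3, so k* = 3.
With the campground holding the right, the dairy must at least compensate total damage at k*: 40 + 106 + 172 = 318.

318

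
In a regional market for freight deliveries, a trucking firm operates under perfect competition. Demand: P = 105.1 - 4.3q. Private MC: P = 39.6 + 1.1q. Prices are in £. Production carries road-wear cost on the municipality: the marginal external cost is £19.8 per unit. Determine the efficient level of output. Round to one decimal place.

q* = 8.5

Social marginal cost = private MC + MEC = 59.4 + 1.1q.
Set SMC = demand: 59.4 + 1.1q = 105.1 - 4.3q → q* = 8.4630.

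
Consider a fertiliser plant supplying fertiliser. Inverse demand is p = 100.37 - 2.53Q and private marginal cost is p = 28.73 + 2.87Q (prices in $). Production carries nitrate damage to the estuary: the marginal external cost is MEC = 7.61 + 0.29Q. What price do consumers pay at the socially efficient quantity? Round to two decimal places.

Social marginal cost = private MC + MEC = 36.34 + 3.16Q.
Set SMC = demand: 36.34 + 3.16Q = 100.37 - 2.53Q → Q* = 11.2531.
Consumer price on the demand curve at Q*: 100.37 − 2.53×11.2531 = 71.8997.

P = $71.90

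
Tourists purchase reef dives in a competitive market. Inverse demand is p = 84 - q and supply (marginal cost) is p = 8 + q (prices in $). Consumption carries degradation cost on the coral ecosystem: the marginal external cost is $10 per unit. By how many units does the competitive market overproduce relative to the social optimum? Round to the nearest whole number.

Market equilibrium (private): 8 + q = 84 - q → q_m = 38.0000.
Social marginal benefit = demand − MEC = 74 - q.
Set SMB = MC: 74 - q = 8 + q → q* = 33.0000.
Gap = |38.0000 − 33.0000| = 5.0000.

5 units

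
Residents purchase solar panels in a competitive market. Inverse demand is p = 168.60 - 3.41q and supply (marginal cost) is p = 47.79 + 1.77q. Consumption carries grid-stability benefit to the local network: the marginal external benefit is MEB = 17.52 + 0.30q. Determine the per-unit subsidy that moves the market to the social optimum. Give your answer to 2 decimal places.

Social marginal benefit = demand + MEB = 186.12 - 3.11q.
Set SMB = MC: 186.12 - 3.11q = 47.79 + 1.77q → q* = 28.3463.
The Pigouvian subsidy equals MEB at q*: 17.52 + 0.30×28.3463 = 26.0239.

subsidy = 26.02 per unit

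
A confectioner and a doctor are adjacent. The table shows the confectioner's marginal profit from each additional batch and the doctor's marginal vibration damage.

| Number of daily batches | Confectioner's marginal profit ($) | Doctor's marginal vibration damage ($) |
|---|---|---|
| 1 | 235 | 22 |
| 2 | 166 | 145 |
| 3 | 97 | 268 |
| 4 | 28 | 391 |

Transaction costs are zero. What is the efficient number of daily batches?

2

Bargaining reaches the level where marginal profit last exceeds marginal vibration damage.
That holds through level 2 (166 ≥ 145) but not at 3 (97 < 268).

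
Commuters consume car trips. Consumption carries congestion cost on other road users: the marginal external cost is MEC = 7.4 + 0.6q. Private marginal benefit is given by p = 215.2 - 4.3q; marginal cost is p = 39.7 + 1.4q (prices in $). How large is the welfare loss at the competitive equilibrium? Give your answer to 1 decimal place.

DWL = $53.1

Market equilibrium (private): 39.7 + 1.4q = 215.2 - 4.3q → q_m = 30.7895.
Social marginal benefit = demand − MEC = 207.8 - 4.9q.
Set SMB = MC: 207.8 - 4.9q = 39.7 + 1.4q → q* = 26.6825.
Height of the DWL triangle at q_m is MC(q_m) − SMB(q_m) = MEC(q_m) = 25.8737.
DWL = ½ × 4.1070 × 25.8737 = 53.1316.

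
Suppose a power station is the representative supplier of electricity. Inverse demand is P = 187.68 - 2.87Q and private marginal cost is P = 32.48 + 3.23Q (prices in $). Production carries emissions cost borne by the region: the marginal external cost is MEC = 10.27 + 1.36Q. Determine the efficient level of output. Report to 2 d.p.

Social marginal cost = private MC + MEC = 42.75 + 4.59Q.
Set SMC = demand: 42.75 + 4.59Q = 187.68 - 2.87Q → Q* = 19.4276.

Q* = 19.43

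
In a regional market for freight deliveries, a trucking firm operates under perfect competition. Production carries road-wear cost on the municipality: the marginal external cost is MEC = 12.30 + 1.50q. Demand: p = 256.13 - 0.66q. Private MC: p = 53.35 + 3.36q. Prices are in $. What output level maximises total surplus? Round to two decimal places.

q* = 34.51

Social marginal cost = private MC + MEC = 65.65 + 4.86q.
Set SMC = demand: 65.65 + 4.86q = 256.13 - 0.66q → q* = 34.5072.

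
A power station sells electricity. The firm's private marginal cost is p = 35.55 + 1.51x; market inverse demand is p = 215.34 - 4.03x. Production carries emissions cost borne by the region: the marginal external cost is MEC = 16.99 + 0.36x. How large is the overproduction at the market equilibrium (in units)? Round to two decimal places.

Market equilibrium (private): 35.55 + 1.51x = 215.34 - 4.03x → x_m = 32.4531.
Social marginal cost = private MC + MEC = 52.54 + 1.87x.
Set SMC = demand: 52.54 + 1.87x = 215.34 - 4.03x → x* = 27.5932.
Gap = |32.4531 − 27.5932| = 4.8599.

4.86 units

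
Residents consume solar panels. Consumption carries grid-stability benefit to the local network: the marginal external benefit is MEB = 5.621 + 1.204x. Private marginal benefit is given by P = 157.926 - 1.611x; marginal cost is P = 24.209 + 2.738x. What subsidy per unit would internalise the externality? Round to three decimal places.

Social marginal benefit = demand + MEB = 163.547 - 0.407x.
Set SMB = MC: 163.547 - 0.407x = 24.209 + 2.738x → x* = 44.3046.
The Pigouvian subsidy equals MEB at x*: 5.621 + 1.204×44.3046 = 58.9637.

subsidy = 58.964 per unit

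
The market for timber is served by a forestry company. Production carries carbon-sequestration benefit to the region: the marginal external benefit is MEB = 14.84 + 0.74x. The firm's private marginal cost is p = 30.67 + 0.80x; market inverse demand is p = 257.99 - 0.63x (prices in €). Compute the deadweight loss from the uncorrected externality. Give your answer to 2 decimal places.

DWL = €12716.95

Market equilibrium (private): 30.67 + 0.80x = 257.99 - 0.63x → x_m = 158.9650.
Social marginal cost = private MC − MEB = 15.83 + 0.06x.
Set SMC = demand: 15.83 + 0.06x = 257.99 - 0.63x → x* = 350.9565.
Between x* and x_m the wedge demand − SMC runs linearly from 0 to MEB(x_m), so the loss is a triangle.
DWL = ½ × 191.9915 × 132.4741 = 12716.9506.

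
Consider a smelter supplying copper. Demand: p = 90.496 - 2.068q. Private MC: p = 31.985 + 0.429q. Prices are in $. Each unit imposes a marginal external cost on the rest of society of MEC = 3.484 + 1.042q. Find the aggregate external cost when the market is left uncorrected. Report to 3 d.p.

$367.711

Market equilibrium (private): 31.985 + 0.429q = 90.496 - 2.068q → q_m = 23.4325.
Total external cost = ∫₀^{q_m} (3.484 + 1.042q) dq = 3.484×23.4325 + ½×1.042×23.4325² = 367.7106.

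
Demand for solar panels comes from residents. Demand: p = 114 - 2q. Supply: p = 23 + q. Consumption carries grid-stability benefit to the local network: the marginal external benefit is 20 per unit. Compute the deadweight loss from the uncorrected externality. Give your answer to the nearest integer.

DWL = 67

Market equilibrium (private): 23 + q = 114 - 2q → q_m = 30.3333.
Social marginal benefit = demand + MEB = 134 - 2q.
Set SMB = MC: 134 - 2q = 23 + q → q* = 37.0000.
The loss is the area between SMB and MC from q* to q_m; with linear curves that's a triangle of height MEB(q_m).
DWL = ½ × 6.6667 × 20.0000 = 66.6670.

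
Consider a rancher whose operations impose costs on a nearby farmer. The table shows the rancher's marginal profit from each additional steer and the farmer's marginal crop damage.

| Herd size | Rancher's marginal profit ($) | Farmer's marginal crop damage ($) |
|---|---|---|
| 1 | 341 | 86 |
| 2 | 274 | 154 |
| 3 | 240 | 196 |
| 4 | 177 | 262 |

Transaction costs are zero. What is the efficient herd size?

Bargaining reaches the level where marginal profit last exceeds marginal crop damage.
That holds through level 3 (240 ≥ 196) but not at 4 (177 < 262).

3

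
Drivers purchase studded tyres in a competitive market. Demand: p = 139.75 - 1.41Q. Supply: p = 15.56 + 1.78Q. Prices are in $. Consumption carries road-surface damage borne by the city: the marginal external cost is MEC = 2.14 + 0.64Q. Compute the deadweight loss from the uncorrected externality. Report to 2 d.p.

DWL = $95.56

Market equilibrium (private): 15.56 + 1.78Q = 139.75 - 1.41Q → Q_m = 38.9310.
Social marginal benefit = demand − MEC = 137.61 - 2.05Q.
Set SMB = MC: 137.61 - 2.05Q = 15.56 + 1.78Q → Q* = 31.8668.
The loss is the area between SMB and MC from Q* to Q_m; with linear curves that's a triangle of height MEC(Q_m).
DWL = ½ × 7.0642 × 27.0559 = 95.5641.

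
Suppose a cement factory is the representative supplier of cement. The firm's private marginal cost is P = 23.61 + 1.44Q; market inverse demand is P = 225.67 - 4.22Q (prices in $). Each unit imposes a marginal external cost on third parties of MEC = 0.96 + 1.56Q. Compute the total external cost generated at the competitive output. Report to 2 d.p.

$1028.35

Market equilibrium (private): 23.61 + 1.44Q = 225.67 - 4.22Q → Q_m = 35.6996.
Total external cost = ∫₀^{Q_m} (0.96 + 1.56Q) dQ = 0.96×35.6996 + ½×1.56×35.6996² = 1028.3515.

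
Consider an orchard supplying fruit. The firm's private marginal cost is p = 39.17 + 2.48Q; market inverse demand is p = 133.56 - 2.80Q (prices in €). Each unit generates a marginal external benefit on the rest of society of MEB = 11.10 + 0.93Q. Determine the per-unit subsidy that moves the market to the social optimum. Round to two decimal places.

subsidy = €33.65 per unit

Social marginal cost = private MC − MEB = 28.07 + 1.55Q.
Set SMC = demand: 28.07 + 1.55Q = 133.56 - 2.80Q → Q* = 24.2506.
The Pigouvian subsidy equals MEB at Q*: 11.10 + 0.93×24.2506 = 33.6531.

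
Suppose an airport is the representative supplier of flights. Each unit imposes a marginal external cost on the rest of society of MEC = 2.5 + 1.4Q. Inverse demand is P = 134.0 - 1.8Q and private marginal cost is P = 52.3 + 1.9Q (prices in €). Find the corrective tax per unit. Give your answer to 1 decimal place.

Social marginal cost = private MC + MEC = 54.8 + 3.3Q.
Set SMC = demand: 54.8 + 3.3Q = 134.0 - 1.8Q → Q* = 15.5294.
The Pigouvian tax equals MEC at Q*: 2.5 + 1.4×15.5294 = 24.2412.

tax = €24.2 per unit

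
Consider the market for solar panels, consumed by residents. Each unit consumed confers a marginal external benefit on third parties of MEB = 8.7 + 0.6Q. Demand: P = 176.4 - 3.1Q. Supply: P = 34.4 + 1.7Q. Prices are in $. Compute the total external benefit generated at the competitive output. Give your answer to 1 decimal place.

$519.9

Market equilibrium (private): 34.4 + 1.7Q = 176.4 - 3.1Q → Q_m = 29.5833.
Total external benefit = ∫₀^{Q_m} (8.7 + 0.6Q) dQ = 8.7×29.5833 + ½×0.6×29.5833² = 519.9262.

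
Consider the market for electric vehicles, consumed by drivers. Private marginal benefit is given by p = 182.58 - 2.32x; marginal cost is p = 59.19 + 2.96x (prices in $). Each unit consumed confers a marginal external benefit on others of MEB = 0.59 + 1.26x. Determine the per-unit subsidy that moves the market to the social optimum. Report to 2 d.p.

Social marginal benefit = demand + MEB = 183.17 - 1.06x.
Set SMB = MC: 183.17 - 1.06x = 59.19 + 2.96x → x* = 30.8408.
The Pigouvian subsidy equals MEB at x*: 0.59 + 1.26×30.8408 = 39.4494.

subsidy = $39.45 per unit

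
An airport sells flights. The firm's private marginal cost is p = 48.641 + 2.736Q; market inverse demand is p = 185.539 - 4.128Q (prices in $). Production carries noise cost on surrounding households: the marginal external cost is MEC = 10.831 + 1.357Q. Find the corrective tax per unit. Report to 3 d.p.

tax = $31.640 per unit

Social marginal cost = private MC + MEC = 59.472 + 4.093Q.
Set SMC = demand: 59.472 + 4.093Q = 185.539 - 4.128Q → Q* = 15.3348.
The Pigouvian tax equals MEC at Q*: 10.831 + 1.357×15.3348 = 31.6403.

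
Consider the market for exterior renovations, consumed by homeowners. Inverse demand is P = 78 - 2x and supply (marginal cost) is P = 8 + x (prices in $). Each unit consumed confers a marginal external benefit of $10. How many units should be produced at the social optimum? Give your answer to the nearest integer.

Social marginal benefit = demand + MEB = 88 - 2x.
Set SMB = MC: 88 - 2x = 8 + x → x* = 26.6667.

x* = 27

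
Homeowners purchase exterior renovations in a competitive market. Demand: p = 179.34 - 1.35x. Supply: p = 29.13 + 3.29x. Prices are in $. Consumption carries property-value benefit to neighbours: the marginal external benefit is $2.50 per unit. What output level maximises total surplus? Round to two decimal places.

x* = 32.91

Social marginal benefit = demand + MEB = 181.84 - 1.35x.
Set SMB = MC: 181.84 - 1.35x = 29.13 + 3.29x → x* = 32.9116.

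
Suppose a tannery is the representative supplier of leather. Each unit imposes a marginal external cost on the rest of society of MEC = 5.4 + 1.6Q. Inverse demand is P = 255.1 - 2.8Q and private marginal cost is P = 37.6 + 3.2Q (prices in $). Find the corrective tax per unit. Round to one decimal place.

tax = $50.1 per unit

Social marginal cost = private MC + MEC = 43.0 + 4.8Q.
Set SMC = demand: 43.0 + 4.8Q = 255.1 - 2.8Q → Q* = 27.9079.
The Pigouvian tax equals MEC at Q*: 5.4 + 1.6×27.9079 = 50.0526.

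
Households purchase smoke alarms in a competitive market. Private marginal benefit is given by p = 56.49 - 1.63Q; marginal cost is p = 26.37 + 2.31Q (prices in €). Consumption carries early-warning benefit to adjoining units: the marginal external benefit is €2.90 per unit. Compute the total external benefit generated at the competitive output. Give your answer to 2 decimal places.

Market equilibrium (private): 26.37 + 2.31Q = 56.49 - 1.63Q → Q_m = 7.6447.
Total external benefit = MEB × Q_m = 2.90 × 7.6447 = 22.1696.

€22.17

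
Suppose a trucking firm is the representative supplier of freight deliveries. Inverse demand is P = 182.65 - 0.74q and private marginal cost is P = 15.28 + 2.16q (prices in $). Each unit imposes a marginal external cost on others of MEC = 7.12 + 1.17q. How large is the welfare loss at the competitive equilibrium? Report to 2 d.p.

Market equilibrium (private): 15.28 + 2.16q = 182.65 - 0.74q → q_m = 57.7138.
Social marginal cost = private MC + MEC = 22.40 + 3.33q.
Set SMC = demand: 22.40 + 3.33q = 182.65 - 0.74q → q* = 39.3735.
Height of the DWL triangle at q_m is SMC(q_m) − demand(q_m) = MEC(q_m) = 74.6451.
DWL = ½ × 18.3403 × 74.6451 = 684.5068.

DWL = $684.51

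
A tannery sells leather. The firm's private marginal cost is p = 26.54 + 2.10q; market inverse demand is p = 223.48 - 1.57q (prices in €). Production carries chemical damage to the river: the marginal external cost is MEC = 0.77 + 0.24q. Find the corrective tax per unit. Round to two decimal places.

Social marginal cost = private MC + MEC = 27.31 + 2.34q.
Set SMC = demand: 27.31 + 2.34q = 223.48 - 1.57q → q* = 50.1714.
The Pigouvian tax equals MEC at q*: 0.77 + 0.24×50.1714 = 12.8111.

tax = €12.81 per unit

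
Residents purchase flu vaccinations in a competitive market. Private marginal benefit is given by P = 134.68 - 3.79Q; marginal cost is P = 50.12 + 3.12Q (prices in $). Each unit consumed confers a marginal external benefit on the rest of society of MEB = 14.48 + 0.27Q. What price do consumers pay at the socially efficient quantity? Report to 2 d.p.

P = $78.15

Social marginal benefit = demand + MEB = 149.16 - 3.52Q.
Set SMB = MC: 149.16 - 3.52Q = 50.12 + 3.12Q → Q* = 14.9157.
Consumer price on the demand curve at Q*: 134.68 − 3.79×14.9157 = 78.1495.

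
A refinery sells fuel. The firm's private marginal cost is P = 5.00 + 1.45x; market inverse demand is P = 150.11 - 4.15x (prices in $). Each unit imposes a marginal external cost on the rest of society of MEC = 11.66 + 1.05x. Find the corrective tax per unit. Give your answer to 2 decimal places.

Social marginal cost = private MC + MEC = 16.66 + 2.50x.
Set SMC = demand: 16.66 + 2.50x = 150.11 - 4.15x → x* = 20.0677.
The Pigouvian tax equals MEC at x*: 11.66 + 1.05×20.0677 = 32.7311.

tax = $32.73 per unit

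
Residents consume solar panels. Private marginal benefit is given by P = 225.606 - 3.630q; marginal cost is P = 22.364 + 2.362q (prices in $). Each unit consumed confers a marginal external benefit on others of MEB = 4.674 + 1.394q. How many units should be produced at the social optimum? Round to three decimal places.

q* = 45.219

Social marginal benefit = demand + MEB = 230.280 - 2.236q.
Set SMB = MC: 230.280 - 2.236q = 22.364 + 2.362q → q* = 45.2188.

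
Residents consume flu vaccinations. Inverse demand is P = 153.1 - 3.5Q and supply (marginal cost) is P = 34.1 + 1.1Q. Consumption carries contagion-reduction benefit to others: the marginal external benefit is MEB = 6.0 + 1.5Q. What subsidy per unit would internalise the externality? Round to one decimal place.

Social marginal benefit = demand + MEB = 159.1 - 2.0Q.
Set SMB = MC: 159.1 - 2.0Q = 34.1 + 1.1Q → Q* = 40.3226.
The Pigouvian subsidy equals MEB at Q*: 6.0 + 1.5×40.3226 = 66.4839.

subsidy = 66.5 per unit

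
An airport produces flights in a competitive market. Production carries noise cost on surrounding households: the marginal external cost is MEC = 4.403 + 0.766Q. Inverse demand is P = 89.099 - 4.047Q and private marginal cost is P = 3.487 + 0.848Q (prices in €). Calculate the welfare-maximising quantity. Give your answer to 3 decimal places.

Social marginal cost = private MC + MEC = 7.890 + 1.614Q.
Set SMC = demand: 7.890 + 1.614Q = 89.099 - 4.047Q → Q* = 14.3453.

Q* = 14.345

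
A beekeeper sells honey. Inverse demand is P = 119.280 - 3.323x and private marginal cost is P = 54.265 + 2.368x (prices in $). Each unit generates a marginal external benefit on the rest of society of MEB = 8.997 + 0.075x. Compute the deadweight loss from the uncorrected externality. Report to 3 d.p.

Market equilibrium (private): 54.265 + 2.368x = 119.280 - 3.323x → x_m = 11.4242.
Social marginal cost = private MC − MEB = 45.268 + 2.293x.
Set SMC = demand: 45.268 + 2.293x = 119.280 - 3.323x → x* = 13.1788.
Height of the DWL triangle at x_m is demand(x_m) − SMC(x_m) = MEB(x_m) = 9.8538.
DWL = ½ × 1.7546 × 9.8538 = 8.6447.

DWL = $8.645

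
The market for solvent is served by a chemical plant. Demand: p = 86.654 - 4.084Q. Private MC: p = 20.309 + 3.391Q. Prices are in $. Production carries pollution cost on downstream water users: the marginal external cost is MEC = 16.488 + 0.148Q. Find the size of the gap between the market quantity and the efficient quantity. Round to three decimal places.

2.335 units

Market equilibrium (private): 20.309 + 3.391Q = 86.654 - 4.084Q → Q_m = 8.8756.
Social marginal cost = private MC + MEC = 36.797 + 3.539Q.
Set SMC = demand: 36.797 + 3.539Q = 86.654 - 4.084Q → Q* = 6.5403.
Gap = |8.8756 − 6.5403| = 2.3353.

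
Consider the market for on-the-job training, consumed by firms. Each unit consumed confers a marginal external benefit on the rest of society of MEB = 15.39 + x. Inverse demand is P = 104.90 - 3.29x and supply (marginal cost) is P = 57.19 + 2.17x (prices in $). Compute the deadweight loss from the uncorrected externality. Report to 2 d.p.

Market equilibrium (private): 57.19 + 2.17x = 104.90 - 3.29x → x_m = 8.7381.
Social marginal benefit = demand + MEB = 120.29 - 2.29x.
Set SMB = MC: 120.29 - 2.29x = 57.19 + 2.17x → x* = 14.1480.
Height of the DWL triangle at x_m is SMB(x_m) − MC(x_m) = MEB(x_m) = 24.1281.
DWL = ½ × 5.4099 × 24.1281 = 65.2653.

DWL = $65.27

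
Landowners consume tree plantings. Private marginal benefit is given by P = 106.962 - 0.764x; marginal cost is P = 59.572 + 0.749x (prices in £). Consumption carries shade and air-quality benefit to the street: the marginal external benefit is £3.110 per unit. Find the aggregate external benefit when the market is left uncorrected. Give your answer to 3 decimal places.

Market equilibrium (private): 59.572 + 0.749x = 106.962 - 0.764x → x_m = 31.3219.
Total external benefit = MEB × x_m = 3.110 × 31.3219 = 97.4111.

£97.411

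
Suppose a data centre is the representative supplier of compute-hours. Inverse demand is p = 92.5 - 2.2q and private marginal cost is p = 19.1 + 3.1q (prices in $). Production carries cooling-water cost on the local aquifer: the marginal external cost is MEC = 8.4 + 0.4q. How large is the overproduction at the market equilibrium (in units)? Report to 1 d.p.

2.4 units

Market equilibrium (private): 19.1 + 3.1q = 92.5 - 2.2q → q_m = 13.8491.
Social marginal cost = private MC + MEC = 27.5 + 3.5q.
Set SMC = demand: 27.5 + 3.5q = 92.5 - 2.2q → q* = 11.4035.
Gap = |13.8491 − 11.4035| = 2.4456.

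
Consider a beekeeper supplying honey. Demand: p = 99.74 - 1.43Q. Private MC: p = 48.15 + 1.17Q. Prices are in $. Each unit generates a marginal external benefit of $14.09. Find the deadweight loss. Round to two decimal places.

Market equilibrium (private): 48.15 + 1.17Q = 99.74 - 1.43Q → Q_m = 19.8423.
Social marginal cost = private MC − MEB = 34.06 + 1.17Q.
Set SMC = demand: 34.06 + 1.17Q = 99.74 - 1.43Q → Q* = 25.2615.
Height of the DWL triangle at Q_m is demand(Q_m) − SMC(Q_m) = MEB(Q_m) = 14.0900.
DWL = ½ × 5.4192 × 14.0900 = 38.1783.

DWL = $38.18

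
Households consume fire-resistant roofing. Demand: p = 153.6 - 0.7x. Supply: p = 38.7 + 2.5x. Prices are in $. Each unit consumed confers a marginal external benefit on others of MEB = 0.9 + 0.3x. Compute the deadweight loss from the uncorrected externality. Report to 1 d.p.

Market equilibrium (private): 38.7 + 2.5x = 153.6 - 0.7x → x_m = 35.9063.
Social marginal benefit = demand + MEB = 154.5 - 0.4x.
Set SMB = MC: 154.5 - 0.4x = 38.7 + 2.5x → x* = 39.9310.
The welfare-loss triangle has base |x_m − x*| and height MEB(x_m) (the vertical gap between SMB and MC is zero at x* and MEB at x_m).
DWL = ½ × 4.0247 × 11.6719 = 23.4879.

DWL = $23.5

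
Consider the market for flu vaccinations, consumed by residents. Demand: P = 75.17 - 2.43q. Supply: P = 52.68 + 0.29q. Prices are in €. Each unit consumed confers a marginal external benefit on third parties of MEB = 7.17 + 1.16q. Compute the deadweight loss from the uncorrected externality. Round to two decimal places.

DWL = €90.05

Market equilibrium (private): 52.68 + 0.29q = 75.17 - 2.43q → q_m = 8.2684.
Social marginal benefit = demand + MEB = 82.34 - 1.27q.
Set SMB = MC: 82.34 - 1.27q = 52.68 + 0.29q → q* = 19.0128.
Height of the DWL triangle at q_m is SMB(q_m) − MC(q_m) = MEB(q_m) = 16.7613.
DWL = ½ × 10.7444 × 16.7613 = 90.0451.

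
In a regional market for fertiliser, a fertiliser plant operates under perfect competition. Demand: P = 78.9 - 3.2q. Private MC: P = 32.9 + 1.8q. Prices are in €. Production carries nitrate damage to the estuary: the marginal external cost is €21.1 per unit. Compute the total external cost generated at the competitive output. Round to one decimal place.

Market equilibrium (private): 32.9 + 1.8q = 78.9 - 3.2q → q_m = 9.2000.
Total external cost = MEC × q_m = 21.1 × 9.2000 = 194.1200.

€194.1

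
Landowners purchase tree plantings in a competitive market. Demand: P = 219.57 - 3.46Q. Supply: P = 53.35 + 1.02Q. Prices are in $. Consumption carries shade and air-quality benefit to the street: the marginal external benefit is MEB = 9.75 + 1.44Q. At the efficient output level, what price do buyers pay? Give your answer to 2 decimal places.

Social marginal benefit = demand + MEB = 229.32 - 2.02Q.
Set SMB = MC: 229.32 - 2.02Q = 53.35 + 1.02Q → Q* = 57.8849.
Consumer price on the demand curve at Q*: 219.57 − 3.46×57.8849 = 19.2882.

P = $19.29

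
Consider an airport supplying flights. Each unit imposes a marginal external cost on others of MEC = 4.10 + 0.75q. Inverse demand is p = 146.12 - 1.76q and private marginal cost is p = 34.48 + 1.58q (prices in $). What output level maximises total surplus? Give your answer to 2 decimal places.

q* = 26.29

Social marginal cost = private MC + MEC = 38.58 + 2.33q.
Set SMC = demand: 38.58 + 2.33q = 146.12 - 1.76q → q* = 26.2934.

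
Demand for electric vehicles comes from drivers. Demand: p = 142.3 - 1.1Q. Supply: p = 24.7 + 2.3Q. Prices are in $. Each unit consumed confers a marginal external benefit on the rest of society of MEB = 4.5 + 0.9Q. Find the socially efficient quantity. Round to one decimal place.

Social marginal benefit = demand + MEB = 146.8 - 0.2Q.
Set SMB = MC: 146.8 - 0.2Q = 24.7 + 2.3Q → Q* = 48.8400.

Q* = 48.8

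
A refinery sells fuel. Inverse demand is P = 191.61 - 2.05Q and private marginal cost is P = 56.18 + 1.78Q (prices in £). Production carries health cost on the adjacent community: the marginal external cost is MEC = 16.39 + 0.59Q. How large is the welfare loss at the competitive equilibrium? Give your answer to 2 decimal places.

Market equilibrium (private): 56.18 + 1.78Q = 191.61 - 2.05Q → Q_m = 35.3603.
Social marginal cost = private MC + MEC = 72.57 + 2.37Q.
Set SMC = demand: 72.57 + 2.37Q = 191.61 - 2.05Q → Q* = 26.9321.
The welfare-loss triangle has base |Q_m − Q*| and height MEC(Q_m) (the vertical gap between SMC and demand is zero at Q* and MEC at Q_m).
DWL = ½ × 8.4282 × 37.2526 = 156.9862.

DWL = £156.99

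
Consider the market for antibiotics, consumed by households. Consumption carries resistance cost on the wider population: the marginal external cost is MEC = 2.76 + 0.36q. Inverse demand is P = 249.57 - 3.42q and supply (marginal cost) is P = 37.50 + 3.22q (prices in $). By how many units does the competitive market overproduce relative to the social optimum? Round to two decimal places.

2.04 units

Market equilibrium (private): 37.50 + 3.22q = 249.57 - 3.42q → q_m = 31.9383.
Social marginal benefit = demand − MEC = 246.81 - 3.78q.
Set SMB = MC: 246.81 - 3.78q = 37.50 + 3.22q → q* = 29.9014.
Gap = |31.9383 − 29.9014| = 2.0369.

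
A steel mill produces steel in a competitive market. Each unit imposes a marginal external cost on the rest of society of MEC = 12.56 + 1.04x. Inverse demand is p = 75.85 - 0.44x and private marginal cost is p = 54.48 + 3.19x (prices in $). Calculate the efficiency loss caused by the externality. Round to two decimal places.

DWL = $37.37

Market equilibrium (private): 54.48 + 3.19x = 75.85 - 0.44x → x_m = 5.8871.
Social marginal cost = private MC + MEC = 67.04 + 4.23x.
Set SMC = demand: 67.04 + 4.23x = 75.85 - 0.44x → x* = 1.8865.
The welfare-loss triangle has base |x_m − x*| and height MEC(x_m) (the vertical gap between SMC and demand is zero at x* and MEC at x_m).
DWL = ½ × 4.0006 × 18.6825 = 37.3706.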